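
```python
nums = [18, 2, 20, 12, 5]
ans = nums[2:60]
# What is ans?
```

nums has length 5. The slice nums[2:60] selects indices [2, 3, 4] (2->20, 3->12, 4->5), giving [20, 12, 5].

[20, 12, 5]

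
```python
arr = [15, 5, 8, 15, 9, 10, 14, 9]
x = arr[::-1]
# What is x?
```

arr has length 8. The slice arr[::-1] selects indices [7, 6, 5, 4, 3, 2, 1, 0] (7->9, 6->14, 5->10, 4->9, 3->15, 2->8, 1->5, 0->15), giving [9, 14, 10, 9, 15, 8, 5, 15].

[9, 14, 10, 9, 15, 8, 5, 15]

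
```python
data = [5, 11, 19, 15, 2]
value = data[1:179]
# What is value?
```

data has length 5. The slice data[1:179] selects indices [1, 2, 3, 4] (1->11, 2->19, 3->15, 4->2), giving [11, 19, 15, 2].

[11, 19, 15, 2]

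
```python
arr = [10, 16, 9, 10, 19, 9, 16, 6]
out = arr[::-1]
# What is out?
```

arr has length 8. The slice arr[::-1] selects indices [7, 6, 5, 4, 3, 2, 1, 0] (7->6, 6->16, 5->9, 4->19, 3->10, 2->9, 1->16, 0->10), giving [6, 16, 9, 19, 10, 9, 16, 10].

[6, 16, 9, 19, 10, 9, 16, 10]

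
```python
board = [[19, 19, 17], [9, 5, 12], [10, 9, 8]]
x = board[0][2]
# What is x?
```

board[0] = [19, 19, 17]. Taking column 2 of that row yields 17.

17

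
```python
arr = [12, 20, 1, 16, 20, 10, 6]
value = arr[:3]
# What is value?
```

arr has length 7. The slice arr[:3] selects indices [0, 1, 2] (0->12, 1->20, 2->1), giving [12, 20, 1].

[12, 20, 1]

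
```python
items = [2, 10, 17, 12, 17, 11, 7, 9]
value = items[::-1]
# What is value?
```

items has length 8. The slice items[::-1] selects indices [7, 6, 5, 4, 3, 2, 1, 0] (7->9, 6->7, 5->11, 4->17, 3->12, 2->17, 1->10, 0->2), giving [9, 7, 11, 17, 12, 17, 10, 2].

[9, 7, 11, 17, 12, 17, 10, 2]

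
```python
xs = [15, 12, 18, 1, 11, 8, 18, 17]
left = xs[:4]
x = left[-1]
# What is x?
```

xs has length 8. The slice xs[:4] selects indices [0, 1, 2, 3] (0->15, 1->12, 2->18, 3->1), giving [15, 12, 18, 1]. So left = [15, 12, 18, 1]. Then left[-1] = 1.

1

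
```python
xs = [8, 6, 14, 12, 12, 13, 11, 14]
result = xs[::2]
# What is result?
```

xs has length 8. The slice xs[::2] selects indices [0, 2, 4, 6] (0->8, 2->14, 4->12, 6->11), giving [8, 14, 12, 11].

[8, 14, 12, 11]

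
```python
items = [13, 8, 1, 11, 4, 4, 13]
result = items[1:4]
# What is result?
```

items has length 7. The slice items[1:4] selects indices [1, 2, 3] (1->8, 2->1, 3->11), giving [8, 1, 11].

[8, 1, 11]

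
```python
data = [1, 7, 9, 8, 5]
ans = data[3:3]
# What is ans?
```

data has length 5. The slice data[3:3] resolves to an empty index range, so the result is [].

[]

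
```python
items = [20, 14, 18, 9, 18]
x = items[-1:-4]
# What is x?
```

items has length 5. The slice items[-1:-4] resolves to an empty index range, so the result is [].

[]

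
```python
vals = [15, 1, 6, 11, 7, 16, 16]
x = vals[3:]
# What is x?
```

vals has length 7. The slice vals[3:] selects indices [3, 4, 5, 6] (3->11, 4->7, 5->16, 6->16), giving [11, 7, 16, 16].

[11, 7, 16, 16]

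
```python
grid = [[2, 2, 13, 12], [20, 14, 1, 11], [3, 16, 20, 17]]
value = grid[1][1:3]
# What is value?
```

grid[1] = [20, 14, 1, 11]. grid[1] has length 4. The slice grid[1][1:3] selects indices [1, 2] (1->14, 2->1), giving [14, 1].

[14, 1]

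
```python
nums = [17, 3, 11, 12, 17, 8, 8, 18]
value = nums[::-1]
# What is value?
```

nums has length 8. The slice nums[::-1] selects indices [7, 6, 5, 4, 3, 2, 1, 0] (7->18, 6->8, 5->8, 4->17, 3->12, 2->11, 1->3, 0->17), giving [18, 8, 8, 17, 12, 11, 3, 17].

[18, 8, 8, 17, 12, 11, 3, 17]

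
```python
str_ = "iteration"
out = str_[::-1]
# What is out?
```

str_ has length 9. The slice str_[::-1] selects indices [8, 7, 6, 5, 4, 3, 2, 1, 0] (8->'n', 7->'o', 6->'i', 5->'t', 4->'a', 3->'r', 2->'e', 1->'t', 0->'i'), giving 'noitareti'.

'noitareti'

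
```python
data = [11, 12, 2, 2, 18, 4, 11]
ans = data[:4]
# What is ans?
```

data has length 7. The slice data[:4] selects indices [0, 1, 2, 3] (0->11, 1->12, 2->2, 3->2), giving [11, 12, 2, 2].

[11, 12, 2, 2]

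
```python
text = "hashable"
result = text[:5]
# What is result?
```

text has length 8. The slice text[:5] selects indices [0, 1, 2, 3, 4] (0->'h', 1->'a', 2->'s', 3->'h', 4->'a'), giving 'hasha'.

'hasha'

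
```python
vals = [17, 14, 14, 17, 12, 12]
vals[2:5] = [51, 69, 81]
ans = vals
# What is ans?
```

vals starts as [17, 14, 14, 17, 12, 12] (length 6). The slice vals[2:5] covers indices [2, 3, 4] with values [14, 17, 12]. Replacing that slice with [51, 69, 81] (same length) produces [17, 14, 51, 69, 81, 12].

[17, 14, 51, 69, 81, 12]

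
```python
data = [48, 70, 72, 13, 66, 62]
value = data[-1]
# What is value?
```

data has length 6. Negative index -1 maps to positive index 6 + (-1) = 5. data[5] = 62.

62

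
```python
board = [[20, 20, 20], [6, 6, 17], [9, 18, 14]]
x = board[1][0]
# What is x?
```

board[1] = [6, 6, 17]. Taking column 0 of that row yields 6.

6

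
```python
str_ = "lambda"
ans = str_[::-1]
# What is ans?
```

str_ has length 6. The slice str_[::-1] selects indices [5, 4, 3, 2, 1, 0] (5->'a', 4->'d', 3->'b', 2->'m', 1->'a', 0->'l'), giving 'adbmal'.

'adbmal'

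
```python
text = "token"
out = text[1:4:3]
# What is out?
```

text has length 5. The slice text[1:4:3] selects indices [1] (1->'o'), giving 'o'.

'o'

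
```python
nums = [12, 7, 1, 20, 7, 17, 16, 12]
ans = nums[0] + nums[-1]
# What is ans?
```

nums has length 8. nums[0] = 12.
nums has length 8. Negative index -1 maps to positive index 8 + (-1) = 7. nums[7] = 12.
Sum: 12 + 12 = 24.

24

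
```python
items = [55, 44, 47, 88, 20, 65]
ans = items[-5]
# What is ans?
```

items has length 6. Negative index -5 maps to positive index 6 + (-5) = 1. items[1] = 44.

44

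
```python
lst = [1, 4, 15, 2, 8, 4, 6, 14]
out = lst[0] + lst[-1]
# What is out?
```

lst has length 8. lst[0] = 1.
lst has length 8. Negative index -1 maps to positive index 8 + (-1) = 7. lst[7] = 14.
Sum: 1 + 14 = 15.

15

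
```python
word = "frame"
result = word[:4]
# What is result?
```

word has length 5. The slice word[:4] selects indices [0, 1, 2, 3] (0->'f', 1->'r', 2->'a', 3->'m'), giving 'fram'.

'fram'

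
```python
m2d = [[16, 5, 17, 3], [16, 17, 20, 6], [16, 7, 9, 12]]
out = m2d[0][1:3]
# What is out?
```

m2d[0] = [16, 5, 17, 3]. m2d[0] has length 4. The slice m2d[0][1:3] selects indices [1, 2] (1->5, 2->17), giving [5, 17].

[5, 17]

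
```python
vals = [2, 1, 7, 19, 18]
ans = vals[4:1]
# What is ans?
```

vals has length 5. The slice vals[4:1] resolves to an empty index range, so the result is [].

[]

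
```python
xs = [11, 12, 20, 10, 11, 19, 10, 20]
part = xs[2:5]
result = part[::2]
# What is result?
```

xs has length 8. The slice xs[2:5] selects indices [2, 3, 4] (2->20, 3->10, 4->11), giving [20, 10, 11]. So part = [20, 10, 11]. part has length 3. The slice part[::2] selects indices [0, 2] (0->20, 2->11), giving [20, 11].

[20, 11]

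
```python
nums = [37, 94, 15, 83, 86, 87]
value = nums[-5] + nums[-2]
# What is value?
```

nums has length 6. Negative index -5 maps to positive index 6 + (-5) = 1. nums[1] = 94.
nums has length 6. Negative index -2 maps to positive index 6 + (-2) = 4. nums[4] = 86.
Sum: 94 + 86 = 180.

180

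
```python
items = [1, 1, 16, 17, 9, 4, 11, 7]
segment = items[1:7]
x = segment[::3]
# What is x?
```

items has length 8. The slice items[1:7] selects indices [1, 2, 3, 4, 5, 6] (1->1, 2->16, 3->17, 4->9, 5->4, 6->11), giving [1, 16, 17, 9, 4, 11]. So segment = [1, 16, 17, 9, 4, 11]. segment has length 6. The slice segment[::3] selects indices [0, 3] (0->1, 3->9), giving [1, 9].

[1, 9]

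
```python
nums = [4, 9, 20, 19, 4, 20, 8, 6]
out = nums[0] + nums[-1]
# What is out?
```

nums has length 8. nums[0] = 4.
nums has length 8. Negative index -1 maps to positive index 8 + (-1) = 7. nums[7] = 6.
Sum: 4 + 6 = 10.

10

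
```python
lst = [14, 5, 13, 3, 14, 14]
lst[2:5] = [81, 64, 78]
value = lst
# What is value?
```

lst starts as [14, 5, 13, 3, 14, 14] (length 6). The slice lst[2:5] covers indices [2, 3, 4] with values [13, 3, 14]. Replacing that slice with [81, 64, 78] (same length) produces [14, 5, 81, 64, 78, 14].

[14, 5, 81, 64, 78, 14]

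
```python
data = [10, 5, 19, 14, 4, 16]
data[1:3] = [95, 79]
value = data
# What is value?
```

data starts as [10, 5, 19, 14, 4, 16] (length 6). The slice data[1:3] covers indices [1, 2] with values [5, 19]. Replacing that slice with [95, 79] (same length) produces [10, 95, 79, 14, 4, 16].

[10, 95, 79, 14, 4, 16]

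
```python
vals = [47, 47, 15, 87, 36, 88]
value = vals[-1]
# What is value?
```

vals has length 6. Negative index -1 maps to positive index 6 + (-1) = 5. vals[5] = 88.

88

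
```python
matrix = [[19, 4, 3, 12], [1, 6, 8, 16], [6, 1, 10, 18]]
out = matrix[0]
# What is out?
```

matrix has 3 rows. Row 0 is [19, 4, 3, 12].

[19, 4, 3, 12]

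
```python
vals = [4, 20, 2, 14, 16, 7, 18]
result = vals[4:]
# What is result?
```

vals has length 7. The slice vals[4:] selects indices [4, 5, 6] (4->16, 5->7, 6->18), giving [16, 7, 18].

[16, 7, 18]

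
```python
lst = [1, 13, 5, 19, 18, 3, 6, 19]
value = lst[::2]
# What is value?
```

lst has length 8. The slice lst[::2] selects indices [0, 2, 4, 6] (0->1, 2->5, 4->18, 6->6), giving [1, 5, 18, 6].

[1, 5, 18, 6]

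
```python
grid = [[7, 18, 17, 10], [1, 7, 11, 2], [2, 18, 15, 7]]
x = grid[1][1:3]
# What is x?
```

grid[1] = [1, 7, 11, 2]. grid[1] has length 4. The slice grid[1][1:3] selects indices [1, 2] (1->7, 2->11), giving [7, 11].

[7, 11]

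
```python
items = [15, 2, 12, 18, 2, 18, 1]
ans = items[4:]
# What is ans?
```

items has length 7. The slice items[4:] selects indices [4, 5, 6] (4->2, 5->18, 6->1), giving [2, 18, 1].

[2, 18, 1]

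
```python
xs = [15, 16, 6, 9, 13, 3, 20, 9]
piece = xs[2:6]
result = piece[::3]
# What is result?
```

xs has length 8. The slice xs[2:6] selects indices [2, 3, 4, 5] (2->6, 3->9, 4->13, 5->3), giving [6, 9, 13, 3]. So piece = [6, 9, 13, 3]. piece has length 4. The slice piece[::3] selects indices [0, 3] (0->6, 3->3), giving [6, 3].

[6, 3]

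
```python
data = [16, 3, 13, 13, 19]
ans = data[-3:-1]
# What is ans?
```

data has length 5. The slice data[-3:-1] selects indices [2, 3] (2->13, 3->13), giving [13, 13].

[13, 13]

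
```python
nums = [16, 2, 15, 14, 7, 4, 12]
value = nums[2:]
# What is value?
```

nums has length 7. The slice nums[2:] selects indices [2, 3, 4, 5, 6] (2->15, 3->14, 4->7, 5->4, 6->12), giving [15, 14, 7, 4, 12].

[15, 14, 7, 4, 12]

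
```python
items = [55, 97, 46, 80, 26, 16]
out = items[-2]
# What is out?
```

items has length 6. Negative index -2 maps to positive index 6 + (-2) = 4. items[4] = 26.

26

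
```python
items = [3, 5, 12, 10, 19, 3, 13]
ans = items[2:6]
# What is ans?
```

items has length 7. The slice items[2:6] selects indices [2, 3, 4, 5] (2->12, 3->10, 4->19, 5->3), giving [12, 10, 19, 3].

[12, 10, 19, 3]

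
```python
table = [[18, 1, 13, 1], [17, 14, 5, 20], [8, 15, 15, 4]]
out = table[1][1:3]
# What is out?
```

table[1] = [17, 14, 5, 20]. table[1] has length 4. The slice table[1][1:3] selects indices [1, 2] (1->14, 2->5), giving [14, 5].

[14, 5]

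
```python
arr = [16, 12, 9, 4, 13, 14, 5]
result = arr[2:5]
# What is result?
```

arr has length 7. The slice arr[2:5] selects indices [2, 3, 4] (2->9, 3->4, 4->13), giving [9, 4, 13].

[9, 4, 13]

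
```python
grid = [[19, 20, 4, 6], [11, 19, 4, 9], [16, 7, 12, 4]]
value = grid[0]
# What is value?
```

grid has 3 rows. Row 0 is [19, 20, 4, 6].

[19, 20, 4, 6]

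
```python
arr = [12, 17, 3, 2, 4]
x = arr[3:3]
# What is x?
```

arr has length 5. The slice arr[3:3] resolves to an empty index range, so the result is [].

[]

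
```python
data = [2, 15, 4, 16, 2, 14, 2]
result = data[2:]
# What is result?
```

data has length 7. The slice data[2:] selects indices [2, 3, 4, 5, 6] (2->4, 3->16, 4->2, 5->14, 6->2), giving [4, 16, 2, 14, 2].

[4, 16, 2, 14, 2]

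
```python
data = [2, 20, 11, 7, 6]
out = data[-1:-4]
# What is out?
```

data has length 5. The slice data[-1:-4] resolves to an empty index range, so the result is [].

[]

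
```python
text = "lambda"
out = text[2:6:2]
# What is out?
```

text has length 6. The slice text[2:6:2] selects indices [2, 4] (2->'m', 4->'d'), giving 'md'.

'md'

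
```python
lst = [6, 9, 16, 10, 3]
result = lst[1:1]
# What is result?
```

lst has length 5. The slice lst[1:1] resolves to an empty index range, so the result is [].

[]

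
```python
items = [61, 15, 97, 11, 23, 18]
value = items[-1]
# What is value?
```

items has length 6. Negative index -1 maps to positive index 6 + (-1) = 5. items[5] = 18.

18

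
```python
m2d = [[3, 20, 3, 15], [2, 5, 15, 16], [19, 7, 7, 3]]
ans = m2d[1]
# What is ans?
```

m2d has 3 rows. Row 1 is [2, 5, 15, 16].

[2, 5, 15, 16]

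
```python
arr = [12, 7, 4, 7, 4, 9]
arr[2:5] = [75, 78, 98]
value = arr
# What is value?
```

arr starts as [12, 7, 4, 7, 4, 9] (length 6). The slice arr[2:5] covers indices [2, 3, 4] with values [4, 7, 4]. Replacing that slice with [75, 78, 98] (same length) produces [12, 7, 75, 78, 98, 9].

[12, 7, 75, 78, 98, 9]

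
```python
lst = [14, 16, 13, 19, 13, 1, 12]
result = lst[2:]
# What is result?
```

lst has length 7. The slice lst[2:] selects indices [2, 3, 4, 5, 6] (2->13, 3->19, 4->13, 5->1, 6->12), giving [13, 19, 13, 1, 12].

[13, 19, 13, 1, 12]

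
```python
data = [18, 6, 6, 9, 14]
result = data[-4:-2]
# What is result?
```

data has length 5. The slice data[-4:-2] selects indices [1, 2] (1->6, 2->6), giving [6, 6].

[6, 6]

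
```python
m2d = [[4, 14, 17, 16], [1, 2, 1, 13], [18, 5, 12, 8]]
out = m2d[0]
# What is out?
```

m2d has 3 rows. Row 0 is [4, 14, 17, 16].

[4, 14, 17, 16]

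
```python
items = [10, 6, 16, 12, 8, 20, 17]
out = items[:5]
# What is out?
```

items has length 7. The slice items[:5] selects indices [0, 1, 2, 3, 4] (0->10, 1->6, 2->16, 3->12, 4->8), giving [10, 6, 16, 12, 8].

[10, 6, 16, 12, 8]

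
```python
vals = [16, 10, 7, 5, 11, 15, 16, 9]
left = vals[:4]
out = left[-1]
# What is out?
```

vals has length 8. The slice vals[:4] selects indices [0, 1, 2, 3] (0->16, 1->10, 2->7, 3->5), giving [16, 10, 7, 5]. So left = [16, 10, 7, 5]. Then left[-1] = 5.

5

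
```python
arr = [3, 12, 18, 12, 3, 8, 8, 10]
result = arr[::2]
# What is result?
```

arr has length 8. The slice arr[::2] selects indices [0, 2, 4, 6] (0->3, 2->18, 4->3, 6->8), giving [3, 18, 3, 8].

[3, 18, 3, 8]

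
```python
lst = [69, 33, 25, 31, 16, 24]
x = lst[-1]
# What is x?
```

lst has length 6. Negative index -1 maps to positive index 6 + (-1) = 5. lst[5] = 24.

24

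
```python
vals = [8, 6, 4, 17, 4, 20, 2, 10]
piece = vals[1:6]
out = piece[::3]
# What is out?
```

vals has length 8. The slice vals[1:6] selects indices [1, 2, 3, 4, 5] (1->6, 2->4, 3->17, 4->4, 5->20), giving [6, 4, 17, 4, 20]. So piece = [6, 4, 17, 4, 20]. piece has length 5. The slice piece[::3] selects indices [0, 3] (0->6, 3->4), giving [6, 4].

[6, 4]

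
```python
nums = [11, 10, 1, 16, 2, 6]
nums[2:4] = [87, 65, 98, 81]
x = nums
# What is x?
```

nums starts as [11, 10, 1, 16, 2, 6] (length 6). The slice nums[2:4] covers indices [2, 3] with values [1, 16]. Replacing that slice with [87, 65, 98, 81] (different length) produces [11, 10, 87, 65, 98, 81, 2, 6].

[11, 10, 87, 65, 98, 81, 2, 6]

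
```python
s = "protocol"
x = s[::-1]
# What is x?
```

s has length 8. The slice s[::-1] selects indices [7, 6, 5, 4, 3, 2, 1, 0] (7->'l', 6->'o', 5->'c', 4->'o', 3->'t', 2->'o', 1->'r', 0->'p'), giving 'locotorp'.

'locotorp'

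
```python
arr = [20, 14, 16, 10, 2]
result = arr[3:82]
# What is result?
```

arr has length 5. The slice arr[3:82] selects indices [3, 4] (3->10, 4->2), giving [10, 2].

[10, 2]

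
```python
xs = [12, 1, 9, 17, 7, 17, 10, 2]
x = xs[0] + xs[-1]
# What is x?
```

xs has length 8. xs[0] = 12.
xs has length 8. Negative index -1 maps to positive index 8 + (-1) = 7. xs[7] = 2.
Sum: 12 + 2 = 14.

14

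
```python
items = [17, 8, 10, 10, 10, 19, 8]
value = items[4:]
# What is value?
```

items has length 7. The slice items[4:] selects indices [4, 5, 6] (4->10, 5->19, 6->8), giving [10, 19, 8].

[10, 19, 8]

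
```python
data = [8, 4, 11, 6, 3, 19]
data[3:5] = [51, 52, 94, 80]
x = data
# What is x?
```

data starts as [8, 4, 11, 6, 3, 19] (length 6). The slice data[3:5] covers indices [3, 4] with values [6, 3]. Replacing that slice with [51, 52, 94, 80] (different length) produces [8, 4, 11, 51, 52, 94, 80, 19].

[8, 4, 11, 51, 52, 94, 80, 19]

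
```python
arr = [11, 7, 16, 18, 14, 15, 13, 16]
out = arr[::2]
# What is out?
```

arr has length 8. The slice arr[::2] selects indices [0, 2, 4, 6] (0->11, 2->16, 4->14, 6->13), giving [11, 16, 14, 13].

[11, 16, 14, 13]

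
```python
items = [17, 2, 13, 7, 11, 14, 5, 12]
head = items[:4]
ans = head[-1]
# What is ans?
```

items has length 8. The slice items[:4] selects indices [0, 1, 2, 3] (0->17, 1->2, 2->13, 3->7), giving [17, 2, 13, 7]. So head = [17, 2, 13, 7]. Then head[-1] = 7.

7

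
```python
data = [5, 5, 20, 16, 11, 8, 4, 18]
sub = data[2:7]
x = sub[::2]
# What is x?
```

data has length 8. The slice data[2:7] selects indices [2, 3, 4, 5, 6] (2->20, 3->16, 4->11, 5->8, 6->4), giving [20, 16, 11, 8, 4]. So sub = [20, 16, 11, 8, 4]. sub has length 5. The slice sub[::2] selects indices [0, 2, 4] (0->20, 2->11, 4->4), giving [20, 11, 4].

[20, 11, 4]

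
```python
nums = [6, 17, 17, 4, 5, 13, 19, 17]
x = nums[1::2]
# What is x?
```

nums has length 8. The slice nums[1::2] selects indices [1, 3, 5, 7] (1->17, 3->4, 5->13, 7->17), giving [17, 4, 13, 17].

[17, 4, 13, 17]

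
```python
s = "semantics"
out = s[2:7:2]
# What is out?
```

s has length 9. The slice s[2:7:2] selects indices [2, 4, 6] (2->'m', 4->'n', 6->'i'), giving 'mni'.

'mni'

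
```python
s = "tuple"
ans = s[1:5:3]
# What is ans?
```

s has length 5. The slice s[1:5:3] selects indices [1, 4] (1->'u', 4->'e'), giving 'ue'.

'ue'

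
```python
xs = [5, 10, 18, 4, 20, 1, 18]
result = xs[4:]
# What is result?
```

xs has length 7. The slice xs[4:] selects indices [4, 5, 6] (4->20, 5->1, 6->18), giving [20, 1, 18].

[20, 1, 18]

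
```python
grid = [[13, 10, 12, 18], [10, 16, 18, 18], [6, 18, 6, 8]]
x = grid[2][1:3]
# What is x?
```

grid[2] = [6, 18, 6, 8]. grid[2] has length 4. The slice grid[2][1:3] selects indices [1, 2] (1->18, 2->6), giving [18, 6].

[18, 6]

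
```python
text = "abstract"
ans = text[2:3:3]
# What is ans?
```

text has length 8. The slice text[2:3:3] selects indices [2] (2->'s'), giving 's'.

's'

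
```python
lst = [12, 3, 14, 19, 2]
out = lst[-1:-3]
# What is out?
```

lst has length 5. The slice lst[-1:-3] resolves to an empty index range, so the result is [].

[]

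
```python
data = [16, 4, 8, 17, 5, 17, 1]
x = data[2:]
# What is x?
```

data has length 7. The slice data[2:] selects indices [2, 3, 4, 5, 6] (2->8, 3->17, 4->5, 5->17, 6->1), giving [8, 17, 5, 17, 1].

[8, 17, 5, 17, 1]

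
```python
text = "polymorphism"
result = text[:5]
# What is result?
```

text has length 12. The slice text[:5] selects indices [0, 1, 2, 3, 4] (0->'p', 1->'o', 2->'l', 3->'y', 4->'m'), giving 'polym'.

'polym'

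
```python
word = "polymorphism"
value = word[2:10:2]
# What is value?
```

word has length 12. The slice word[2:10:2] selects indices [2, 4, 6, 8] (2->'l', 4->'m', 6->'r', 8->'h'), giving 'lmrh'.

'lmrh'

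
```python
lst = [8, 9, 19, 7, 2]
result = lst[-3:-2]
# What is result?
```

lst has length 5. The slice lst[-3:-2] selects indices [2] (2->19), giving [19].

[19]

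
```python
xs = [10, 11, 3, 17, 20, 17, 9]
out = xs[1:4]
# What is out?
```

xs has length 7. The slice xs[1:4] selects indices [1, 2, 3] (1->11, 2->3, 3->17), giving [11, 3, 17].

[11, 3, 17]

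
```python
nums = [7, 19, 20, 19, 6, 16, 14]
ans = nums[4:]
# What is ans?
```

nums has length 7. The slice nums[4:] selects indices [4, 5, 6] (4->6, 5->16, 6->14), giving [6, 16, 14].

[6, 16, 14]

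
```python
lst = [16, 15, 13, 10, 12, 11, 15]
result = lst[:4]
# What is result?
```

lst has length 7. The slice lst[:4] selects indices [0, 1, 2, 3] (0->16, 1->15, 2->13, 3->10), giving [16, 15, 13, 10].

[16, 15, 13, 10]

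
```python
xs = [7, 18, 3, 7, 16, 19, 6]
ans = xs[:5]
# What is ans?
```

xs has length 7. The slice xs[:5] selects indices [0, 1, 2, 3, 4] (0->7, 1->18, 2->3, 3->7, 4->16), giving [7, 18, 3, 7, 16].

[7, 18, 3, 7, 16]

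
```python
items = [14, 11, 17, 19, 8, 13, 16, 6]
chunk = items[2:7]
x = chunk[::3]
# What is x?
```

items has length 8. The slice items[2:7] selects indices [2, 3, 4, 5, 6] (2->17, 3->19, 4->8, 5->13, 6->16), giving [17, 19, 8, 13, 16]. So chunk = [17, 19, 8, 13, 16]. chunk has length 5. The slice chunk[::3] selects indices [0, 3] (0->17, 3->13), giving [17, 13].

[17, 13]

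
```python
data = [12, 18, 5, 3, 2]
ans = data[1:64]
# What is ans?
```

data has length 5. The slice data[1:64] selects indices [1, 2, 3, 4] (1->18, 2->5, 3->3, 4->2), giving [18, 5, 3, 2].

[18, 5, 3, 2]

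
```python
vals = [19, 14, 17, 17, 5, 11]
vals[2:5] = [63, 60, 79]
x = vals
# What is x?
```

vals starts as [19, 14, 17, 17, 5, 11] (length 6). The slice vals[2:5] covers indices [2, 3, 4] with values [17, 17, 5]. Replacing that slice with [63, 60, 79] (same length) produces [19, 14, 63, 60, 79, 11].

[19, 14, 63, 60, 79, 11]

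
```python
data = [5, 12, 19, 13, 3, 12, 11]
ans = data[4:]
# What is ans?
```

data has length 7. The slice data[4:] selects indices [4, 5, 6] (4->3, 5->12, 6->11), giving [3, 12, 11].

[3, 12, 11]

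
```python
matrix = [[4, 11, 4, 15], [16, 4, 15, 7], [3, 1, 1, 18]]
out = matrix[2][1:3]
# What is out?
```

matrix[2] = [3, 1, 1, 18]. matrix[2] has length 4. The slice matrix[2][1:3] selects indices [1, 2] (1->1, 2->1), giving [1, 1].

[1, 1]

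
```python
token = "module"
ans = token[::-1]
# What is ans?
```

token has length 6. The slice token[::-1] selects indices [5, 4, 3, 2, 1, 0] (5->'e', 4->'l', 3->'u', 2->'d', 1->'o', 0->'m'), giving 'eludom'.

'eludom'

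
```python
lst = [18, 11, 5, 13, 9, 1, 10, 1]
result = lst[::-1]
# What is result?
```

lst has length 8. The slice lst[::-1] selects indices [7, 6, 5, 4, 3, 2, 1, 0] (7->1, 6->10, 5->1, 4->9, 3->13, 2->5, 1->11, 0->18), giving [1, 10, 1, 9, 13, 5, 11, 18].

[1, 10, 1, 9, 13, 5, 11, 18]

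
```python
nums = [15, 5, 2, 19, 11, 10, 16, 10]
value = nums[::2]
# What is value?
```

nums has length 8. The slice nums[::2] selects indices [0, 2, 4, 6] (0->15, 2->2, 4->11, 6->16), giving [15, 2, 11, 16].

[15, 2, 11, 16]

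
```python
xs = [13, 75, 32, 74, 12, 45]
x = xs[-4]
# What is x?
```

xs has length 6. Negative index -4 maps to positive index 6 + (-4) = 2. xs[2] = 32.

32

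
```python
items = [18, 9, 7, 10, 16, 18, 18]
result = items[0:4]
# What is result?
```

items has length 7. The slice items[0:4] selects indices [0, 1, 2, 3] (0->18, 1->9, 2->7, 3->10), giving [18, 9, 7, 10].

[18, 9, 7, 10]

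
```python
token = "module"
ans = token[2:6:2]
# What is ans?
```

token has length 6. The slice token[2:6:2] selects indices [2, 4] (2->'d', 4->'l'), giving 'dl'.

'dl'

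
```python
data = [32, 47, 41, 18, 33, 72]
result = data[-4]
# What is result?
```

data has length 6. Negative index -4 maps to positive index 6 + (-4) = 2. data[2] = 41.

41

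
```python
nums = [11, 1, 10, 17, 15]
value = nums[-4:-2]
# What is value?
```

nums has length 5. The slice nums[-4:-2] selects indices [1, 2] (1->1, 2->10), giving [1, 10].

[1, 10]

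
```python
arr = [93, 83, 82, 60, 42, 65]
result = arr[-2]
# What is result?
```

arr has length 6. Negative index -2 maps to positive index 6 + (-2) = 4. arr[4] = 42.

42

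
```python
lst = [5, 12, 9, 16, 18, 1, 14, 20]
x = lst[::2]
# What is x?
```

lst has length 8. The slice lst[::2] selects indices [0, 2, 4, 6] (0->5, 2->9, 4->18, 6->14), giving [5, 9, 18, 14].

[5, 9, 18, 14]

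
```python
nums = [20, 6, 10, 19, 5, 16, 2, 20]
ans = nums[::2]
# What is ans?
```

nums has length 8. The slice nums[::2] selects indices [0, 2, 4, 6] (0->20, 2->10, 4->5, 6->2), giving [20, 10, 5, 2].

[20, 10, 5, 2]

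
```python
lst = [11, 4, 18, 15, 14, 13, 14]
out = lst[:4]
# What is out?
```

lst has length 7. The slice lst[:4] selects indices [0, 1, 2, 3] (0->11, 1->4, 2->18, 3->15), giving [11, 4, 18, 15].

[11, 4, 18, 15]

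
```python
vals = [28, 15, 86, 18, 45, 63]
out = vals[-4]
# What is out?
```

vals has length 6. Negative index -4 maps to positive index 6 + (-4) = 2. vals[2] = 86.

86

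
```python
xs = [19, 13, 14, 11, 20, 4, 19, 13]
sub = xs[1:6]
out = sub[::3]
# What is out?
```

xs has length 8. The slice xs[1:6] selects indices [1, 2, 3, 4, 5] (1->13, 2->14, 3->11, 4->20, 5->4), giving [13, 14, 11, 20, 4]. So sub = [13, 14, 11, 20, 4]. sub has length 5. The slice sub[::3] selects indices [0, 3] (0->13, 3->20), giving [13, 20].

[13, 20]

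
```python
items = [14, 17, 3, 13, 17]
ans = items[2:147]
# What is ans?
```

items has length 5. The slice items[2:147] selects indices [2, 3, 4] (2->3, 3->13, 4->17), giving [3, 13, 17].

[3, 13, 17]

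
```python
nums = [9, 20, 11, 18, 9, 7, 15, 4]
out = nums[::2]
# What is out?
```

nums has length 8. The slice nums[::2] selects indices [0, 2, 4, 6] (0->9, 2->11, 4->9, 6->15), giving [9, 11, 9, 15].

[9, 11, 9, 15]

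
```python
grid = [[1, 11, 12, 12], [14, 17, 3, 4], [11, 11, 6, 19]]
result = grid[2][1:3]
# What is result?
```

grid[2] = [11, 11, 6, 19]. grid[2] has length 4. The slice grid[2][1:3] selects indices [1, 2] (1->11, 2->6), giving [11, 6].

[11, 6]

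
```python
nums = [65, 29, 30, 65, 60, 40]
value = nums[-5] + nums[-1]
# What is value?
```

nums has length 6. Negative index -5 maps to positive index 6 + (-5) = 1. nums[1] = 29.
nums has length 6. Negative index -1 maps to positive index 6 + (-1) = 5. nums[5] = 40.
Sum: 29 + 40 = 69.

69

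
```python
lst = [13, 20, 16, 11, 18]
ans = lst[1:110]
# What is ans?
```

lst has length 5. The slice lst[1:110] selects indices [1, 2, 3, 4] (1->20, 2->16, 3->11, 4->18), giving [20, 16, 11, 18].

[20, 16, 11, 18]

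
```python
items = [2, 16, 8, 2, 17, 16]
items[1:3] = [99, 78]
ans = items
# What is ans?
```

items starts as [2, 16, 8, 2, 17, 16] (length 6). The slice items[1:3] covers indices [1, 2] with values [16, 8]. Replacing that slice with [99, 78] (same length) produces [2, 99, 78, 2, 17, 16].

[2, 99, 78, 2, 17, 16]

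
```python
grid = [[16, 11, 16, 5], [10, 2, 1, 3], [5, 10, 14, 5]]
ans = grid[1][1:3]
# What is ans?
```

grid[1] = [10, 2, 1, 3]. grid[1] has length 4. The slice grid[1][1:3] selects indices [1, 2] (1->2, 2->1), giving [2, 1].

[2, 1]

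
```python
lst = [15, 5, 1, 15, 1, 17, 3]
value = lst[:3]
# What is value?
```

lst has length 7. The slice lst[:3] selects indices [0, 1, 2] (0->15, 1->5, 2->1), giving [15, 5, 1].

[15, 5, 1]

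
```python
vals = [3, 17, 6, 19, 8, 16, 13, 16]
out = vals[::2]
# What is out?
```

vals has length 8. The slice vals[::2] selects indices [0, 2, 4, 6] (0->3, 2->6, 4->8, 6->13), giving [3, 6, 8, 13].

[3, 6, 8, 13]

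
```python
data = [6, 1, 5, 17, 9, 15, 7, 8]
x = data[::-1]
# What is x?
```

data has length 8. The slice data[::-1] selects indices [7, 6, 5, 4, 3, 2, 1, 0] (7->8, 6->7, 5->15, 4->9, 3->17, 2->5, 1->1, 0->6), giving [8, 7, 15, 9, 17, 5, 1, 6].

[8, 7, 15, 9, 17, 5, 1, 6]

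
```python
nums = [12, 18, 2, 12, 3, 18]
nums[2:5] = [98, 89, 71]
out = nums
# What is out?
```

nums starts as [12, 18, 2, 12, 3, 18] (length 6). The slice nums[2:5] covers indices [2, 3, 4] with values [2, 12, 3]. Replacing that slice with [98, 89, 71] (same length) produces [12, 18, 98, 89, 71, 18].

[12, 18, 98, 89, 71, 18]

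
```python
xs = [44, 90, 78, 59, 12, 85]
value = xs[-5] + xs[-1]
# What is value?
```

xs has length 6. Negative index -5 maps to positive index 6 + (-5) = 1. xs[1] = 90.
xs has length 6. Negative index -1 maps to positive index 6 + (-1) = 5. xs[5] = 85.
Sum: 90 + 85 = 175.

175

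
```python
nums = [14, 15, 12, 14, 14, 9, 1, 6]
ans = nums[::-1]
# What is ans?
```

nums has length 8. The slice nums[::-1] selects indices [7, 6, 5, 4, 3, 2, 1, 0] (7->6, 6->1, 5->9, 4->14, 3->14, 2->12, 1->15, 0->14), giving [6, 1, 9, 14, 14, 12, 15, 14].

[6, 1, 9, 14, 14, 12, 15, 14]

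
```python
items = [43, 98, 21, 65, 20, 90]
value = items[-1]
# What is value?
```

items has length 6. Negative index -1 maps to positive index 6 + (-1) = 5. items[5] = 90.

90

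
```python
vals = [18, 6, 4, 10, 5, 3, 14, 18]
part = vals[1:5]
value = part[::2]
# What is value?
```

vals has length 8. The slice vals[1:5] selects indices [1, 2, 3, 4] (1->6, 2->4, 3->10, 4->5), giving [6, 4, 10, 5]. So part = [6, 4, 10, 5]. part has length 4. The slice part[::2] selects indices [0, 2] (0->6, 2->10), giving [6, 10].

[6, 10]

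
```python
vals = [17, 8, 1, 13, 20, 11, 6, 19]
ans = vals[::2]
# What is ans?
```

vals has length 8. The slice vals[::2] selects indices [0, 2, 4, 6] (0->17, 2->1, 4->20, 6->6), giving [17, 1, 20, 6].

[17, 1, 20, 6]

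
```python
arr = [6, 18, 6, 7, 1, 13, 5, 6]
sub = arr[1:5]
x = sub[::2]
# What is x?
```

arr has length 8. The slice arr[1:5] selects indices [1, 2, 3, 4] (1->18, 2->6, 3->7, 4->1), giving [18, 6, 7, 1]. So sub = [18, 6, 7, 1]. sub has length 4. The slice sub[::2] selects indices [0, 2] (0->18, 2->7), giving [18, 7].

[18, 7]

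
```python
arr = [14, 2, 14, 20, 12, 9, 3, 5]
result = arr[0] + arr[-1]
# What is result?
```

arr has length 8. arr[0] = 14.
arr has length 8. Negative index -1 maps to positive index 8 + (-1) = 7. arr[7] = 5.
Sum: 14 + 5 = 19.

19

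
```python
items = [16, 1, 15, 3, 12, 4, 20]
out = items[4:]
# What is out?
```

items has length 7. The slice items[4:] selects indices [4, 5, 6] (4->12, 5->4, 6->20), giving [12, 4, 20].

[12, 4, 20]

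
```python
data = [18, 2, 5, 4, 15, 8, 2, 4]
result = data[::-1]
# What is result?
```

data has length 8. The slice data[::-1] selects indices [7, 6, 5, 4, 3, 2, 1, 0] (7->4, 6->2, 5->8, 4->15, 3->4, 2->5, 1->2, 0->18), giving [4, 2, 8, 15, 4, 5, 2, 18].

[4, 2, 8, 15, 4, 5, 2, 18]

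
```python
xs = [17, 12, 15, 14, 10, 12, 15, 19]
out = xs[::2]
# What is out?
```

xs has length 8. The slice xs[::2] selects indices [0, 2, 4, 6] (0->17, 2->15, 4->10, 6->15), giving [17, 15, 10, 15].

[17, 15, 10, 15]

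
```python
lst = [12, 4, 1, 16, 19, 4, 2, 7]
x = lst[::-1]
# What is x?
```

lst has length 8. The slice lst[::-1] selects indices [7, 6, 5, 4, 3, 2, 1, 0] (7->7, 6->2, 5->4, 4->19, 3->16, 2->1, 1->4, 0->12), giving [7, 2, 4, 19, 16, 1, 4, 12].

[7, 2, 4, 19, 16, 1, 4, 12]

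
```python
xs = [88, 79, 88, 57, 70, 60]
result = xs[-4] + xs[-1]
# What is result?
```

xs has length 6. Negative index -4 maps to positive index 6 + (-4) = 2. xs[2] = 88.
xs has length 6. Negative index -1 maps to positive index 6 + (-1) = 5. xs[5] = 60.
Sum: 88 + 60 = 148.

148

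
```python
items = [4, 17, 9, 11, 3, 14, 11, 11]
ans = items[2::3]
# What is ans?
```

items has length 8. The slice items[2::3] selects indices [2, 5] (2->9, 5->14), giving [9, 14].

[9, 14]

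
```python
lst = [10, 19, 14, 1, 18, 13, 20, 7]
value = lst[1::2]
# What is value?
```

lst has length 8. The slice lst[1::2] selects indices [1, 3, 5, 7] (1->19, 3->1, 5->13, 7->7), giving [19, 1, 13, 7].

[19, 1, 13, 7]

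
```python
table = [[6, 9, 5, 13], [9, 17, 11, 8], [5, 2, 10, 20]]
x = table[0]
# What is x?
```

table has 3 rows. Row 0 is [6, 9, 5, 13].

[6, 9, 5, 13]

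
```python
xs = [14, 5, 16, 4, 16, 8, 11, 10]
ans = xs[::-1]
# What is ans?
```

xs has length 8. The slice xs[::-1] selects indices [7, 6, 5, 4, 3, 2, 1, 0] (7->10, 6->11, 5->8, 4->16, 3->4, 2->16, 1->5, 0->14), giving [10, 11, 8, 16, 4, 16, 5, 14].

[10, 11, 8, 16, 4, 16, 5, 14]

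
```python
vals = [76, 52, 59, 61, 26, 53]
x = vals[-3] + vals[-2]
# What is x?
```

vals has length 6. Negative index -3 maps to positive index 6 + (-3) = 3. vals[3] = 61.
vals has length 6. Negative index -2 maps to positive index 6 + (-2) = 4. vals[4] = 26.
Sum: 61 + 26 = 87.

87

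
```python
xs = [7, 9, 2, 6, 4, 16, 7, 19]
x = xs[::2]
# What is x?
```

xs has length 8. The slice xs[::2] selects indices [0, 2, 4, 6] (0->7, 2->2, 4->4, 6->7), giving [7, 2, 4, 7].

[7, 2, 4, 7]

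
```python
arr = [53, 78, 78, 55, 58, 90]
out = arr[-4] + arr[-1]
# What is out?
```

arr has length 6. Negative index -4 maps to positive index 6 + (-4) = 2. arr[2] = 78.
arr has length 6. Negative index -1 maps to positive index 6 + (-1) = 5. arr[5] = 90.
Sum: 78 + 90 = 168.

168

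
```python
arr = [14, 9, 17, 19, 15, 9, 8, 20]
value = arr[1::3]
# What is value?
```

arr has length 8. The slice arr[1::3] selects indices [1, 4, 7] (1->9, 4->15, 7->20), giving [9, 15, 20].

[9, 15, 20]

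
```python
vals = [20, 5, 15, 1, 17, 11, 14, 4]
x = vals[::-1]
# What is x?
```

vals has length 8. The slice vals[::-1] selects indices [7, 6, 5, 4, 3, 2, 1, 0] (7->4, 6->14, 5->11, 4->17, 3->1, 2->15, 1->5, 0->20), giving [4, 14, 11, 17, 1, 15, 5, 20].

[4, 14, 11, 17, 1, 15, 5, 20]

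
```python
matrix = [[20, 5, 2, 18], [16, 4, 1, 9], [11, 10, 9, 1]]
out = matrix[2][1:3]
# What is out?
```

matrix[2] = [11, 10, 9, 1]. matrix[2] has length 4. The slice matrix[2][1:3] selects indices [1, 2] (1->10, 2->9), giving [10, 9].

[10, 9]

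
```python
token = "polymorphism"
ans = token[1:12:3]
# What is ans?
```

token has length 12. The slice token[1:12:3] selects indices [1, 4, 7, 10] (1->'o', 4->'m', 7->'p', 10->'s'), giving 'omps'.

'omps'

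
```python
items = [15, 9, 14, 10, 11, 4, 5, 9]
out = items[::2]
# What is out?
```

items has length 8. The slice items[::2] selects indices [0, 2, 4, 6] (0->15, 2->14, 4->11, 6->5), giving [15, 14, 11, 5].

[15, 14, 11, 5]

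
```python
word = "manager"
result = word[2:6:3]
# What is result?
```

word has length 7. The slice word[2:6:3] selects indices [2, 5] (2->'n', 5->'e'), giving 'ne'.

'ne'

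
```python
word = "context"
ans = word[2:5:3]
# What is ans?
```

word has length 7. The slice word[2:5:3] selects indices [2] (2->'n'), giving 'n'.

'n'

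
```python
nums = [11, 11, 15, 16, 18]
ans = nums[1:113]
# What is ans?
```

nums has length 5. The slice nums[1:113] selects indices [1, 2, 3, 4] (1->11, 2->15, 3->16, 4->18), giving [11, 15, 16, 18].

[11, 15, 16, 18]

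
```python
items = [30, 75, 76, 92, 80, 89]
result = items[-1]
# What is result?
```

items has length 6. Negative index -1 maps to positive index 6 + (-1) = 5. items[5] = 89.

89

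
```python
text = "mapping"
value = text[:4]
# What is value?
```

text has length 7. The slice text[:4] selects indices [0, 1, 2, 3] (0->'m', 1->'a', 2->'p', 3->'p'), giving 'mapp'.

'mapp'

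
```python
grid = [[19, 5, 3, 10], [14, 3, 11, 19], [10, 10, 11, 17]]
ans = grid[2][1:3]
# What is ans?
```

grid[2] = [10, 10, 11, 17]. grid[2] has length 4. The slice grid[2][1:3] selects indices [1, 2] (1->10, 2->11), giving [10, 11].

[10, 11]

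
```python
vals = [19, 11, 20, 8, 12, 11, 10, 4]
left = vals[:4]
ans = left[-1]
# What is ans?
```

vals has length 8. The slice vals[:4] selects indices [0, 1, 2, 3] (0->19, 1->11, 2->20, 3->8), giving [19, 11, 20, 8]. So left = [19, 11, 20, 8]. Then left[-1] = 8.

8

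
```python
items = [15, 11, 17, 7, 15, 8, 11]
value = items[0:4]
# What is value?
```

items has length 7. The slice items[0:4] selects indices [0, 1, 2, 3] (0->15, 1->11, 2->17, 3->7), giving [15, 11, 17, 7].

[15, 11, 17, 7]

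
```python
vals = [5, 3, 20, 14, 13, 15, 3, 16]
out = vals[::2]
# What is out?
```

vals has length 8. The slice vals[::2] selects indices [0, 2, 4, 6] (0->5, 2->20, 4->13, 6->3), giving [5, 20, 13, 3].

[5, 20, 13, 3]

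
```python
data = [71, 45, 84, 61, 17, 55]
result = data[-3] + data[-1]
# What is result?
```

data has length 6. Negative index -3 maps to positive index 6 + (-3) = 3. data[3] = 61.
data has length 6. Negative index -1 maps to positive index 6 + (-1) = 5. data[5] = 55.
Sum: 61 + 55 = 116.

116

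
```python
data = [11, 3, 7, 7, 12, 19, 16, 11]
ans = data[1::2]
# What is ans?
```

data has length 8. The slice data[1::2] selects indices [1, 3, 5, 7] (1->3, 3->7, 5->19, 7->11), giving [3, 7, 19, 11].

[3, 7, 19, 11]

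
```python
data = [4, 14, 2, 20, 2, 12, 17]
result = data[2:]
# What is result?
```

data has length 7. The slice data[2:] selects indices [2, 3, 4, 5, 6] (2->2, 3->20, 4->2, 5->12, 6->17), giving [2, 20, 2, 12, 17].

[2, 20, 2, 12, 17]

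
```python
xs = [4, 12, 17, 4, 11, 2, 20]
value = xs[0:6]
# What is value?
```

xs has length 7. The slice xs[0:6] selects indices [0, 1, 2, 3, 4, 5] (0->4, 1->12, 2->17, 3->4, 4->11, 5->2), giving [4, 12, 17, 4, 11, 2].

[4, 12, 17, 4, 11, 2]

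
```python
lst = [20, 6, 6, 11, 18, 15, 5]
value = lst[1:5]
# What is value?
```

lst has length 7. The slice lst[1:5] selects indices [1, 2, 3, 4] (1->6, 2->6, 3->11, 4->18), giving [6, 6, 11, 18].

[6, 6, 11, 18]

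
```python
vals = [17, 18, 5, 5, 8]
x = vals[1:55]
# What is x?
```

vals has length 5. The slice vals[1:55] selects indices [1, 2, 3, 4] (1->18, 2->5, 3->5, 4->8), giving [18, 5, 5, 8].

[18, 5, 5, 8]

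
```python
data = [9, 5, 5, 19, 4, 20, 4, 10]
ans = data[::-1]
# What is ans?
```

data has length 8. The slice data[::-1] selects indices [7, 6, 5, 4, 3, 2, 1, 0] (7->10, 6->4, 5->20, 4->4, 3->19, 2->5, 1->5, 0->9), giving [10, 4, 20, 4, 19, 5, 5, 9].

[10, 4, 20, 4, 19, 5, 5, 9]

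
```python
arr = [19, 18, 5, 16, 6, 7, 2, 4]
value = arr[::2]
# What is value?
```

arr has length 8. The slice arr[::2] selects indices [0, 2, 4, 6] (0->19, 2->5, 4->6, 6->2), giving [19, 5, 6, 2].

[19, 5, 6, 2]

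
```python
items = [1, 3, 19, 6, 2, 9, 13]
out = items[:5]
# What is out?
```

items has length 7. The slice items[:5] selects indices [0, 1, 2, 3, 4] (0->1, 1->3, 2->19, 3->6, 4->2), giving [1, 3, 19, 6, 2].

[1, 3, 19, 6, 2]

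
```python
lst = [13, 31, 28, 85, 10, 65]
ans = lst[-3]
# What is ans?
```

lst has length 6. Negative index -3 maps to positive index 6 + (-3) = 3. lst[3] = 85.

85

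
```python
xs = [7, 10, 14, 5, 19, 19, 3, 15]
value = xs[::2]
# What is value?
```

xs has length 8. The slice xs[::2] selects indices [0, 2, 4, 6] (0->7, 2->14, 4->19, 6->3), giving [7, 14, 19, 3].

[7, 14, 19, 3]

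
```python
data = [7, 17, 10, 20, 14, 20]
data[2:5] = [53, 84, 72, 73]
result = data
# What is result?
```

data starts as [7, 17, 10, 20, 14, 20] (length 6). The slice data[2:5] covers indices [2, 3, 4] with values [10, 20, 14]. Replacing that slice with [53, 84, 72, 73] (different length) produces [7, 17, 53, 84, 72, 73, 20].

[7, 17, 53, 84, 72, 73, 20]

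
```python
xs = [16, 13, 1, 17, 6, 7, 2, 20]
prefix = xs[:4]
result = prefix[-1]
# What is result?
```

xs has length 8. The slice xs[:4] selects indices [0, 1, 2, 3] (0->16, 1->13, 2->1, 3->17), giving [16, 13, 1, 17]. So prefix = [16, 13, 1, 17]. Then prefix[-1] = 17.

17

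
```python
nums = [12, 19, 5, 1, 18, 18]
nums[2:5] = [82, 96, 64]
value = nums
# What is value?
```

nums starts as [12, 19, 5, 1, 18, 18] (length 6). The slice nums[2:5] covers indices [2, 3, 4] with values [5, 1, 18]. Replacing that slice with [82, 96, 64] (same length) produces [12, 19, 82, 96, 64, 18].

[12, 19, 82, 96, 64, 18]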